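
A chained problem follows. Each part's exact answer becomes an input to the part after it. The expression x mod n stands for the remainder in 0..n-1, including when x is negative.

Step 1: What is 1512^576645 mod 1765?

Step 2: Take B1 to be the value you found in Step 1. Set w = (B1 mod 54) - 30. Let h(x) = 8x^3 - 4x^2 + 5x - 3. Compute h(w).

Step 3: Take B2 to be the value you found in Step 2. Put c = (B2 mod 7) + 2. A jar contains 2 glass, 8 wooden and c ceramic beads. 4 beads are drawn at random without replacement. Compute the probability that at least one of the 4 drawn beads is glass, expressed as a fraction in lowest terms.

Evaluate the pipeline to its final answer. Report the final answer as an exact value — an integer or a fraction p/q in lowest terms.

Step 1: squarings mod 1765: 1512^1=1512, 1512^2=469, 1512^4=1101, 1512^8=1411, 1512^16=1, 1512^32=1, 1512^64=1, 1512^128=1, 1512^256=1, 1512^512=1, 1512^1024=1, 1512^2048=1, 1512^4096=1, 1512^8192=1, 1512^16384=1, 1512^32768=1, 1512^65536=1, 1512^131072=1, 1512^262144=1, 1512^524288=1; 1512^576645 = 1512^1 * 1512^4 * 1512^128 * 1512^1024 * 1512^2048 * 1512^16384 * 1512^32768 * 1512^524288 = 317 (mod 1765); answer 317
Step 2: B1 = 317; w = 17; 8*(17)^3 - 4*(17)^2 + 5*(17)^1 - 3 = (39304) + (-1156) + (85) + (-3) = 38230; answer 38230
Step 3: B2 = 38230; c = 5; total draws C(15,4) = 1365; complement C(13,4) = 715; favorable 1365 - 715 = 650; P = 10/21; answer 10/21

10/21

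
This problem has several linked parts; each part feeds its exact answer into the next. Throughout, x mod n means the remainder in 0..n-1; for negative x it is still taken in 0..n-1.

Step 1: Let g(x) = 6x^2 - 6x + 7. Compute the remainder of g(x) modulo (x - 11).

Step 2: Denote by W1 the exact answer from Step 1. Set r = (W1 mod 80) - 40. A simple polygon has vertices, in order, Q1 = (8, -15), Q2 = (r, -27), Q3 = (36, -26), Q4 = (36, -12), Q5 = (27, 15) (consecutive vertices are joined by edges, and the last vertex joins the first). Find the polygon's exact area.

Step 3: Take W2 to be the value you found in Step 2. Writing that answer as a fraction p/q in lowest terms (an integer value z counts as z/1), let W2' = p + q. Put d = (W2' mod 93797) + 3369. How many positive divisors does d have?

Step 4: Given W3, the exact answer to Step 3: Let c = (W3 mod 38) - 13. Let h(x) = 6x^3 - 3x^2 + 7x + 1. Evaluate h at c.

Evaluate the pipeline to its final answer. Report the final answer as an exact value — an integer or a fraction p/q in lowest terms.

Step 1: remainder = value at the root: 6*(11)^2 - 6*(11)^1 + 7 = (726) + (-66) + (7) = 667; answer 667
Step 2: W1 = 667; r = -13; cross terms: (8*-27 - -13*-15)=-411, (-13*-26 - 36*-27)=1310, (36*-12 - 36*-26)=504, (36*15 - 27*-12)=864, (27*-15 - 8*15)=-525; twice the area = |1742| = 1742; area = 871; answer 871
Step 3: W2 = 871; threaded value p + q = 872; d = 4241; 4241 is prime, so its only divisors are 1 and 4241; count = 2; answer 2
Step 4: W3 = 2; c = -11; 6*(-11)^3 - 3*(-11)^2 + 7*(-11)^1 + 1 = (-7986) + (-363) + (-77) + (1) = -8425; answer -8425

-8425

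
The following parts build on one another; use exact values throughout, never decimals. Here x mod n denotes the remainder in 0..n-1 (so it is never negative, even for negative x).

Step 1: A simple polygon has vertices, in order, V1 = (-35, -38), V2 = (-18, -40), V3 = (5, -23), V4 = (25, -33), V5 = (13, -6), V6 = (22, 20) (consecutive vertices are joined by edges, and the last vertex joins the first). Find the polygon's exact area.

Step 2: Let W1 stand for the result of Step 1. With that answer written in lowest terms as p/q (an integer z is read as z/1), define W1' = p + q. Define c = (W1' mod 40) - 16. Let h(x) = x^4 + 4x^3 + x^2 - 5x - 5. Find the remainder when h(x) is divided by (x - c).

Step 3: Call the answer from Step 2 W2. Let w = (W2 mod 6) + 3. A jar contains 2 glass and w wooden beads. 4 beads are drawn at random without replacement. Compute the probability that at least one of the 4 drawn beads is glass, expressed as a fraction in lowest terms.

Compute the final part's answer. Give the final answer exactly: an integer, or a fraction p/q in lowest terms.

13/18

Step 1: cross terms: (-35*-40 - -18*-38)=716, (-18*-23 - 5*-40)=614, (5*-33 - 25*-23)=410, (25*-6 - 13*-33)=279, (13*20 - 22*-6)=392, (22*-38 - -35*20)=-136; twice the area = |2275| = 2275; area = 2275/2; answer 2275/2
Step 2: W1 = 2275/2; threaded value p + q = 2277; c = 21; remainder = value at the root: 1*(21)^4 + 4*(21)^3 + 1*(21)^2 - 5*(21)^1 - 5 = (194481) + (37044) + (441) + (-105) + (-5) = 231856; answer 231856
Step 3: W2 = 231856; w = 7; total draws C(9,4) = 126; complement C(7,4) = 35; favorable 126 - 35 = 91; P = 13/18; answer 13/18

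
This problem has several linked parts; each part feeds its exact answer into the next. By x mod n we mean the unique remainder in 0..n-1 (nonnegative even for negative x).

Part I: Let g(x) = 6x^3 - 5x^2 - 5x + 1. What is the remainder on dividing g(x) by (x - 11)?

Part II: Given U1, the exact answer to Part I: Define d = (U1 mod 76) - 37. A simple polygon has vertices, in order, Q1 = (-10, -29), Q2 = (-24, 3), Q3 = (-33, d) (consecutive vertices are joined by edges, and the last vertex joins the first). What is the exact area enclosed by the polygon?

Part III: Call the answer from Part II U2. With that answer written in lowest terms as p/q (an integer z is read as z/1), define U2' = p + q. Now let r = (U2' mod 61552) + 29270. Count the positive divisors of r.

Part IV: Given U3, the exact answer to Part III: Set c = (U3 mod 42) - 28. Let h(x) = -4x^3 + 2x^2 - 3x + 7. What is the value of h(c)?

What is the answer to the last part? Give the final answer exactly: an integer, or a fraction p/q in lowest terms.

Part I: remainder = value at the root: 6*(11)^3 - 5*(11)^2 - 5*(11)^1 + 1 = (7986) + (-605) + (-55) + (1) = 7327; answer 7327
Part II: U1 = 7327; d = -6; cross terms: (-10*3 - -24*-29)=-726, (-24*-6 - -33*3)=243, (-33*-29 - -10*-6)=897; twice the area = |414| = 414; area = 207; answer 207
Part III: U2 = 207; threaded value p + q = 208; r = 29478; 29478 = 2 * 3 * 17^3; number of divisors = (1+1) * (1+1) * (3+1) = 16; answer 16
Part IV: U3 = 16; c = -12; -4*(-12)^3 + 2*(-12)^2 - 3*(-12)^1 + 7 = (6912) + (288) + (36) + (7) = 7243; answer 7243

7243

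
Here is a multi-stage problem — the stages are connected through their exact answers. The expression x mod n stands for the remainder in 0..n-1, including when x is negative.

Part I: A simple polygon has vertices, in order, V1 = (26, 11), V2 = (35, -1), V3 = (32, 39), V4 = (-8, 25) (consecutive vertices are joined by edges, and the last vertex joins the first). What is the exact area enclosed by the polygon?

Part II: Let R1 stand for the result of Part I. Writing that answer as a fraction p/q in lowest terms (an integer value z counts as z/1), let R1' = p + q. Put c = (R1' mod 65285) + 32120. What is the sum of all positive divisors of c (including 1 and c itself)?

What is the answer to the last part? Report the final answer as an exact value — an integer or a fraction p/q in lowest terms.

Part I: cross terms: (26*-1 - 35*11)=-411, (35*39 - 32*-1)=1397, (32*25 - -8*39)=1112, (-8*11 - 26*25)=-738; twice the area = |1360| = 1360; area = 680; answer 680
Part II: R1 = 680; threaded value p + q = 681; c = 32801; 32801 is prime, so its only divisors are 1 and 32801; sigma = 1 + 32801 = 32802; answer 32802

32802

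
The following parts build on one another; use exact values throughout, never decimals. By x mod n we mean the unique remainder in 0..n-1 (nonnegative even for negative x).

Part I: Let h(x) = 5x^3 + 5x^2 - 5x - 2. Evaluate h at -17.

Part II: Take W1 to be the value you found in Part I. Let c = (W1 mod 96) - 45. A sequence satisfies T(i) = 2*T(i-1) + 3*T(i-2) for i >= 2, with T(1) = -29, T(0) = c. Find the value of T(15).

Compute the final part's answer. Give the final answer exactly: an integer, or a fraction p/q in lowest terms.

Part I: 5*(-17)^3 + 5*(-17)^2 - 5*(-17)^1 - 2 = (-24565) + (1445) + (85) + (-2) = -23037; answer -23037
Part II: W1 = -23037; c = -42; T(2) = 2*(-29) + 3*(-42) = -184; iterating: T(2)=-184, T(3)=-455, T(4)=-1462, T(5)=-4289, T(6)=-12964, T(7)=-38795, T(8)=-116482, T(9)=-349349, T(10)=-1048144, T(11)=-3144335, T(12)=-9433102, T(13)=-28299209, T(14)=-84897724, T(15)=-254693075; answer -254693075

-254693075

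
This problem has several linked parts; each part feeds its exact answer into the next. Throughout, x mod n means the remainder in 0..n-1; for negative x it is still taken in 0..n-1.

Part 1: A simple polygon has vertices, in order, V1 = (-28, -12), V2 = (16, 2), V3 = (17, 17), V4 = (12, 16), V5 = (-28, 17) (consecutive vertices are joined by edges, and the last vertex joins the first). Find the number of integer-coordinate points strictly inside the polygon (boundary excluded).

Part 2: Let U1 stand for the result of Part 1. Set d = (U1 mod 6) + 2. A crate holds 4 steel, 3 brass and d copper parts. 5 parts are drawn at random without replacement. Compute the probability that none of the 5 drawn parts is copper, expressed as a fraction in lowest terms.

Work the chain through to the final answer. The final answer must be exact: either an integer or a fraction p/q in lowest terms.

1/12

Part 1: cross terms: (-28*2 - 16*-12)=136, (16*17 - 17*2)=238, (17*16 - 12*17)=68, (12*17 - -28*16)=652, (-28*-12 - -28*17)=812; twice the area = |1906| = 1906; area = 953; boundary points = 2 + 1 + 1 + 1 + 29 = 34; strictly interior points = area - boundary/2 + 1 = 937; answer 937
Part 2: U1 = 937; d = 3; total draws C(10,5) = 252; favorable C(7,5) = 21; P = 1/12; answer 1/12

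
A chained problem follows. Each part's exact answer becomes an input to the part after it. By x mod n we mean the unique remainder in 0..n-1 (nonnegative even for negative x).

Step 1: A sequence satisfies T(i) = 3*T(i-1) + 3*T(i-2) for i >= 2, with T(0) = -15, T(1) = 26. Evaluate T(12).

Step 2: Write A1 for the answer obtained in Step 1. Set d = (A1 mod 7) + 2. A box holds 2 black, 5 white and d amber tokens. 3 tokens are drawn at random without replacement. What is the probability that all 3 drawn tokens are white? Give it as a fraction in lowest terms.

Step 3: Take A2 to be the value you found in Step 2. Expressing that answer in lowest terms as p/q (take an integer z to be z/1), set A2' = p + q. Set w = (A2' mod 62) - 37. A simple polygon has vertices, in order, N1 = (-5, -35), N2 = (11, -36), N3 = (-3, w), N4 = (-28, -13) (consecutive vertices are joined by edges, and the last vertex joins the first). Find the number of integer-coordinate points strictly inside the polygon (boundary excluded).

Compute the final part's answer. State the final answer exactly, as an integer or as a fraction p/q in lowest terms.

665

Step 1: T(2) = 3*(26) + 3*(-15) = 33; iterating: T(2)=33, T(3)=177, T(4)=630, T(5)=2421, T(6)=9153, T(7)=34722, T(8)=131625, T(9)=499041, T(10)=1891998, T(11)=7173117, T(12)=27195345; answer 27195345
Step 2: A1 = 27195345; d = 4; total draws C(11,3) = 165; favorable C(5,3) = 10; P = 2/33; answer 2/33
Step 3: A2 = 2/33; threaded value p + q = 35; w = -2; cross terms: (-5*-36 - 11*-35)=565, (11*-2 - -3*-36)=-130, (-3*-13 - -28*-2)=-17, (-28*-35 - -5*-13)=915; twice the area = |1333| = 1333; area = 1333/2; boundary points = 1 + 2 + 1 + 1 = 5; strictly interior points = area - boundary/2 + 1 = 665; answer 665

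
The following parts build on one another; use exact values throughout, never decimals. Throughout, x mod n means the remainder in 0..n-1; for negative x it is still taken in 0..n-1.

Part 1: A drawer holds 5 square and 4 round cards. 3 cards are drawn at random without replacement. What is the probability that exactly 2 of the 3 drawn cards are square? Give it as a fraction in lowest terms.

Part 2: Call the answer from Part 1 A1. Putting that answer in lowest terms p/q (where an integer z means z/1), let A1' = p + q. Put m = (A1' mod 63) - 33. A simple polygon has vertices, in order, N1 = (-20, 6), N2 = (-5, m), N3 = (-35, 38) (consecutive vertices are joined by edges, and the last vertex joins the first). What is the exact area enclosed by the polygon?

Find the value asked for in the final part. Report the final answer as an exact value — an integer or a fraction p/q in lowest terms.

Part 1: total draws C(9,3) = 84; favorable C(5,2)*C(4,1) = 40; P = 10/21; answer 10/21
Part 2: A1 = 10/21; threaded value p + q = 31; m = -2; cross terms: (-20*-2 - -5*6)=70, (-5*38 - -35*-2)=-260, (-35*6 - -20*38)=550; twice the area = |360| = 360; area = 180; answer 180

180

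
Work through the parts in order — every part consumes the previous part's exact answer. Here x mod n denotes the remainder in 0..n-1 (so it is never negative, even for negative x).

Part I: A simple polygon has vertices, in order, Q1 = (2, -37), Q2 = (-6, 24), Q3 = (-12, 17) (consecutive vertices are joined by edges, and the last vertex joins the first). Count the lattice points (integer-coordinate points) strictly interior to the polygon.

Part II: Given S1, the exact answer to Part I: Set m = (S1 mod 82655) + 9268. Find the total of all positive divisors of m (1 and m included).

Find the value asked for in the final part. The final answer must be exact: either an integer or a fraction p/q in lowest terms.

16272

Part I: cross terms: (2*24 - -6*-37)=-174, (-6*17 - -12*24)=186, (-12*-37 - 2*17)=410; twice the area = |422| = 422; area = 211; boundary points = 1 + 1 + 2 = 4; strictly interior points = area - boundary/2 + 1 = 210; answer 210
Part II: S1 = 210; m = 9478; 9478 = 2 * 7 * 677; sigma = (1 + 2) * (1 + 7) * (1 + 677) = 3 * 8 * 678 = 16272; answer 16272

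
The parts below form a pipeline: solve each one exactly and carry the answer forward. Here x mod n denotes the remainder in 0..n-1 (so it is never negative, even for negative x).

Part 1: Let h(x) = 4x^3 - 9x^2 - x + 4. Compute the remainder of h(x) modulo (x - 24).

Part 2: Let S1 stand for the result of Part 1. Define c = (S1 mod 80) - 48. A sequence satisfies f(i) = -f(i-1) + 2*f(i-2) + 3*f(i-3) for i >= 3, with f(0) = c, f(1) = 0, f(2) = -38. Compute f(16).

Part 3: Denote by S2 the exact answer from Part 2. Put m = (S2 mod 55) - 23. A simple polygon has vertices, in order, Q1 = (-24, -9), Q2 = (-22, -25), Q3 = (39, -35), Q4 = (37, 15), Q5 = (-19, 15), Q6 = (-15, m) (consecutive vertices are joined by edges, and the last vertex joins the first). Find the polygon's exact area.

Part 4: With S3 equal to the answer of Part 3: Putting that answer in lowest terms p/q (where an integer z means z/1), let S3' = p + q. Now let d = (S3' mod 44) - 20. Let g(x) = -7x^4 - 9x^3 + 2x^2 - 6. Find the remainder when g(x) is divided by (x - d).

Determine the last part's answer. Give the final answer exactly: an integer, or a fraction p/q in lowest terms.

-3206

Part 1: remainder = value at the root: 4*(24)^3 - 9*(24)^2 - 1*(24)^1 + 4 = (55296) + (-5184) + (-24) + (4) = 50092; answer 50092
Part 2: S1 = 50092; c = -36; f(3) = -1*(-38) + 2*(0) + 3*(-36) = -70; iterating: f(3)=-70, f(4)=-6, f(5)=-248, f(6)=26, f(7)=-540, f(8)=-152, f(9)=-850, f(10)=-1074, f(11)=-1082, f(12)=-3616, f(13)=-1770, f(14)=-8708, f(15)=-5680, f(16)=-17046; answer -17046
Part 3: S2 = -17046; m = -19; cross terms: (-24*-25 - -22*-9)=402, (-22*-35 - 39*-25)=1745, (39*15 - 37*-35)=1880, (37*15 - -19*15)=840, (-19*-19 - -15*15)=586, (-15*-9 - -24*-19)=-321; twice the area = |5132| = 5132; area = 2566; answer 2566
Part 4: S3 = 2566; threaded value p + q = 2567; d = -5; remainder = value at the root: -7*(-5)^4 - 9*(-5)^3 + 2*(-5)^2 - 6 = (-4375) + (1125) + (50) + (-6) = -3206; answer -3206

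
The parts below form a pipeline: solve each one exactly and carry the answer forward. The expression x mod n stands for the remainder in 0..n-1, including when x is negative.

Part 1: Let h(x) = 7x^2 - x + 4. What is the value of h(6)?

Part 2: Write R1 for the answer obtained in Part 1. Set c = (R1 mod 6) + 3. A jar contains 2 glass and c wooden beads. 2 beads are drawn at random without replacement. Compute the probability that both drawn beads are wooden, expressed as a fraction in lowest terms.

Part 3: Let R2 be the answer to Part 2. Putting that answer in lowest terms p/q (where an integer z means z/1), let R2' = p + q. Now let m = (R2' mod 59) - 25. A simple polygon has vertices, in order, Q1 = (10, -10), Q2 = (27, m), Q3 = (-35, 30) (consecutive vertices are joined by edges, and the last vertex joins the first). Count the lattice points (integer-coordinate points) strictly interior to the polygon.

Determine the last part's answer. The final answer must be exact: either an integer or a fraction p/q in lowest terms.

427

Part 1: 7*(6)^2 - 1*(6)^1 + 4 = (252) + (-6) + (4) = 250; answer 250
Part 2: R1 = 250; c = 7; total draws C(9,2) = 36; favorable C(7,2) = 21; P = 7/12; answer 7/12
Part 3: R2 = 7/12; threaded value p + q = 19; m = -6; cross terms: (10*-6 - 27*-10)=210, (27*30 - -35*-6)=600, (-35*-10 - 10*30)=50; twice the area = |860| = 860; area = 430; boundary points = 1 + 2 + 5 = 8; strictly interior points = area - boundary/2 + 1 = 427; answer 427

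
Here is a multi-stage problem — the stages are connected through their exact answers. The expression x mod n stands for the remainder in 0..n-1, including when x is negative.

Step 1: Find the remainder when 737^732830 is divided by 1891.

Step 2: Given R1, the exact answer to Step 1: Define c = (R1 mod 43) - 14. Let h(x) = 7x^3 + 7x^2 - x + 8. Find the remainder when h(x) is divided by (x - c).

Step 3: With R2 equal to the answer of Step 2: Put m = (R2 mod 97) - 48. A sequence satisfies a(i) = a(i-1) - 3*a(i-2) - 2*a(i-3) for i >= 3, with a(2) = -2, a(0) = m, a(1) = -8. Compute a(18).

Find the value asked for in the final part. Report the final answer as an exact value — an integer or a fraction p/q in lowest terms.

-344432

Step 1: squarings mod 1891: 737^1=737, 737^2=452, 737^4=76, 737^8=103, 737^16=1154, 737^32=452, 737^64=76, 737^128=103, 737^256=1154, 737^512=452, 737^1024=76, 737^2048=103, 737^4096=1154, 737^8192=452, 737^16384=76, 737^32768=103, 737^65536=1154, 737^131072=452, 737^262144=76, 737^524288=103; 737^732830 = 737^2 * 737^4 * 737^8 * 737^16 * 737^128 * 737^512 * 737^1024 * 737^2048 * 737^8192 * 737^65536 * 737^131072 * 737^524288 = 718 (mod 1891); answer 718
Step 2: R1 = 718; c = 16; remainder = value at the root: 7*(16)^3 + 7*(16)^2 - 1*(16)^1 + 8 = (28672) + (1792) + (-16) + (8) = 30456; answer 30456
Step 3: R2 = 30456; m = 47; a(3) = 1*(-2) - 3*(-8) - 2*(47) = -72; iterating: a(3)=-72, a(4)=-50, a(5)=170, a(6)=464, a(7)=54, a(8)=-1678, a(9)=-2768, a(10)=2158, a(11)=13818, a(12)=12880, a(13)=-32890, a(14)=-99166, a(15)=-26256, a(16)=337022, a(17)=614122, a(18)=-344432; answer -344432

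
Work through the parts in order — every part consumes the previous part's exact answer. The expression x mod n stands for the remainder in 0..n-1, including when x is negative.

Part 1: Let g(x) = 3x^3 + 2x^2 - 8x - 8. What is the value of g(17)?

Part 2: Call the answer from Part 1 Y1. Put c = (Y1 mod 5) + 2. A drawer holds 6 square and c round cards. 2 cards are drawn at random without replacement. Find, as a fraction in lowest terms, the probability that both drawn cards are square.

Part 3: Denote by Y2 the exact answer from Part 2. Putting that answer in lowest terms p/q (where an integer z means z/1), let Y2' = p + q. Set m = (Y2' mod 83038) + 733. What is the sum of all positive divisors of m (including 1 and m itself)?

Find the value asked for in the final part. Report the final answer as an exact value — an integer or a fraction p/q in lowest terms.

Part 1: 3*(17)^3 + 2*(17)^2 - 8*(17)^1 - 8 = (14739) + (578) + (-136) + (-8) = 15173; answer 15173
Part 2: Y1 = 15173; c = 5; total draws C(11,2) = 55; favorable C(6,2) = 15; P = 3/11; answer 3/11
Part 3: Y2 = 3/11; threaded value p + q = 14; m = 747; 747 = 3^2 * 83; sigma = (1 + 3 + 9) * (1 + 83) = 13 * 84 = 1092; answer 1092

1092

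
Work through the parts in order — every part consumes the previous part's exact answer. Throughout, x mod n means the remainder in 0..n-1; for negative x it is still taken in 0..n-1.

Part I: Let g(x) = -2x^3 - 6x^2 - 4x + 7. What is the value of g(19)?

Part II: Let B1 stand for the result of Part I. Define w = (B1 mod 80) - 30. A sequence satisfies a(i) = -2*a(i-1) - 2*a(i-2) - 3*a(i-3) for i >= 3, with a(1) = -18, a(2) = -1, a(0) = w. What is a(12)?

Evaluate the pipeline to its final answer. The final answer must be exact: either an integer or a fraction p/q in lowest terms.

Part I: -2*(19)^3 - 6*(19)^2 - 4*(19)^1 + 7 = (-13718) + (-2166) + (-76) + (7) = -15953; answer -15953
Part II: B1 = -15953; w = 17; a(3) = -2*(-1) - 2*(-18) - 3*(17) = -13; iterating: a(3)=-13, a(4)=82, a(5)=-135, a(6)=145, a(7)=-266, a(8)=647, a(9)=-1197, a(10)=1898, a(11)=-3343, a(12)=6481; answer 6481

6481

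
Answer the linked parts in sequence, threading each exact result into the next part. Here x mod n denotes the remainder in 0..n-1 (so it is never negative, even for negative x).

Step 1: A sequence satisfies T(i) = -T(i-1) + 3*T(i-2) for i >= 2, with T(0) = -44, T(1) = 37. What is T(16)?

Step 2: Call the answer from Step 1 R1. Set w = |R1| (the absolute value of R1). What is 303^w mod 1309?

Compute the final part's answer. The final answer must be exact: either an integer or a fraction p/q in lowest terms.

Step 1: T(2) = -1*(37) + 3*(-44) = -169; iterating: T(2)=-169, T(3)=280, T(4)=-787, T(5)=1627, T(6)=-3988, T(7)=8869, T(8)=-20833, T(9)=47440, T(10)=-109939, T(11)=252259, T(12)=-582076, T(13)=1338853, T(14)=-3085081, T(15)=7101640, T(16)=-16356883; answer -16356883
Step 2: R1 = -16356883; w = 16356883; squarings mod 1309: 303^1=303, 303^2=179, 303^4=625, 303^8=543, 303^16=324, 303^32=256, 303^64=86, 303^128=851, 303^256=324, 303^512=256, 303^1024=86, 303^2048=851, 303^4096=324, 303^8192=256, 303^16384=86, 303^32768=851, 303^65536=324, 303^131072=256, 303^262144=86, 303^524288=851, 303^1048576=324, 303^2097152=256, 303^4194304=86, 303^8388608=851; 303^16356883 = 303^1 * 303^2 * 303^16 * 303^512 * 303^1024 * 303^4096 * 303^32768 * 303^65536 * 303^524288 * 303^1048576 * 303^2097152 * 303^4194304 * 303^8388608 = 1129 (mod 1309); answer 1129

1129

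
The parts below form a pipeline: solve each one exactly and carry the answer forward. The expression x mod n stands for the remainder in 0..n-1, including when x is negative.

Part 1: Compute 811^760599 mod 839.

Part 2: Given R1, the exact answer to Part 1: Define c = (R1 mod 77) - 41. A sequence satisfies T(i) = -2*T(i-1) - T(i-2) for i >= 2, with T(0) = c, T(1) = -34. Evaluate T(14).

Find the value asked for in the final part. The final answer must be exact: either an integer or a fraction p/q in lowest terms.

372

Part 1: squarings mod 839: 811^1=811, 811^2=784, 811^4=508, 811^8=491, 811^16=288, 811^32=722, 811^64=265, 811^128=588, 811^256=76, 811^512=742, 811^1024=180, 811^2048=518, 811^4096=683, 811^8192=5, 811^16384=25, 811^32768=625, 811^65536=490, 811^131072=146, 811^262144=341, 811^524288=499; 811^760599 = 811^1 * 811^2 * 811^4 * 811^16 * 811^256 * 811^512 * 811^2048 * 811^4096 * 811^32768 * 811^65536 * 811^131072 * 811^524288 = 357 (mod 839); answer 357
Part 2: R1 = 357; c = 8; T(2) = -2*(-34) - 1*(8) = 60; iterating: T(2)=60, T(3)=-86, T(4)=112, T(5)=-138, T(6)=164, T(7)=-190, T(8)=216, T(9)=-242, T(10)=268, T(11)=-294, T(12)=320, T(13)=-346, T(14)=372; answer 372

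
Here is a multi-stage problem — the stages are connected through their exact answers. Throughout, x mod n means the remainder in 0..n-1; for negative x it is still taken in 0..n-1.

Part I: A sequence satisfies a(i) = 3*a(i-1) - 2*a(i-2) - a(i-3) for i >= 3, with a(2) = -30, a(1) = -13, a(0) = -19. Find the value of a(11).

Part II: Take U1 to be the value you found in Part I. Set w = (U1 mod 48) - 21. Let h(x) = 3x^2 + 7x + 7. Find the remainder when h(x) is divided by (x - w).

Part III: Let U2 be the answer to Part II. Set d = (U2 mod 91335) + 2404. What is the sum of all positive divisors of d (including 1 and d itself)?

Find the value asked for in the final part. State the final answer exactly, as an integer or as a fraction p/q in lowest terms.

3264

Part I: a(3) = 3*(-30) - 2*(-13) - 1*(-19) = -45; iterating: a(3)=-45, a(4)=-62, a(5)=-66, a(6)=-29, a(7)=107, a(8)=445, a(9)=1150, a(10)=2453, a(11)=4614; answer 4614
Part II: U1 = 4614; w = -15; remainder = value at the root: 3*(-15)^2 + 7*(-15)^1 + 7 = (675) + (-105) + (7) = 577; answer 577
Part III: U2 = 577; d = 2981; 2981 = 11 * 271; sigma = (1 + 11) * (1 + 271) = 12 * 272 = 3264; answer 3264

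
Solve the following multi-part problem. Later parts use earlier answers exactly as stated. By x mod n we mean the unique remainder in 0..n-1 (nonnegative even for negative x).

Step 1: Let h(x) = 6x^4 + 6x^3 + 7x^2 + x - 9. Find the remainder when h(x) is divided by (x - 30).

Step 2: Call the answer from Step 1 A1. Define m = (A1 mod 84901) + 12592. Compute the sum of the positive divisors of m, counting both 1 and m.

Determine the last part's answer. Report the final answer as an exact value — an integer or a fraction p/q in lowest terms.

47634

Step 1: remainder = value at the root: 6*(30)^4 + 6*(30)^3 + 7*(30)^2 + 1*(30)^1 - 9 = (4860000) + (162000) + (6300) + (30) + (-9) = 5028321; answer 5028321
Step 2: A1 = 5028321; m = 31754; 31754 = 2 * 15877; sigma = (1 + 2) * (1 + 15877) = 3 * 15878 = 47634; answer 47634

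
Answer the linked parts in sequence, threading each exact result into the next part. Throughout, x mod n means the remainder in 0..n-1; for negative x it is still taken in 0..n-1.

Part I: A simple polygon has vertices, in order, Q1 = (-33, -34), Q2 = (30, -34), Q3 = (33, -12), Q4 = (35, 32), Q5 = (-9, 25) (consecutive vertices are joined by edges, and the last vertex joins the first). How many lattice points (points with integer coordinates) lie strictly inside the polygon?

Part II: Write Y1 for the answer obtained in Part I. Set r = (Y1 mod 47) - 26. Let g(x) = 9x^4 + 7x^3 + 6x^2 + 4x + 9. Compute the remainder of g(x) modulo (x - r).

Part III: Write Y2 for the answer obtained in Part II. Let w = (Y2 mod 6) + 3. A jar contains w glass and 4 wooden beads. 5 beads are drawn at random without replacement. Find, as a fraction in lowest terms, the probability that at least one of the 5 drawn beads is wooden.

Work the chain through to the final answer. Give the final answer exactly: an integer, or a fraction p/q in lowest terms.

Part I: cross terms: (-33*-34 - 30*-34)=2142, (30*-12 - 33*-34)=762, (33*32 - 35*-12)=1476, (35*25 - -9*32)=1163, (-9*-34 - -33*25)=1131; twice the area = |6674| = 6674; area = 3337; boundary points = 63 + 1 + 2 + 1 + 1 = 68; strictly interior points = area - boundary/2 + 1 = 3304; answer 3304
Part II: Y1 = 3304; r = -12; remainder = value at the root: 9*(-12)^4 + 7*(-12)^3 + 6*(-12)^2 + 4*(-12)^1 + 9 = (186624) + (-12096) + (864) + (-48) + (9) = 175353; answer 175353
Part III: Y2 = 175353; w = 6; total draws C(10,5) = 252; complement C(6,5) = 6; favorable 252 - 6 = 246; P = 41/42; answer 41/42

41/42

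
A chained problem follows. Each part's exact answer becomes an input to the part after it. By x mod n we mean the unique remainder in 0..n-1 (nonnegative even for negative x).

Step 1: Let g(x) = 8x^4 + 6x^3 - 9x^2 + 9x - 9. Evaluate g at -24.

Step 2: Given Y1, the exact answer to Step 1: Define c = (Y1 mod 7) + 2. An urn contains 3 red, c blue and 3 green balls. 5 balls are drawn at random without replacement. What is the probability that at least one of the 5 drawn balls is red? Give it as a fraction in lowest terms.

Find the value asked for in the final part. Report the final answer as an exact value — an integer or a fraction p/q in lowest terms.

Step 1: 8*(-24)^4 + 6*(-24)^3 - 9*(-24)^2 + 9*(-24)^1 - 9 = (2654208) + (-82944) + (-5184) + (-216) + (-9) = 2565855; answer 2565855
Step 2: Y1 = 2565855; c = 7; total draws C(13,5) = 1287; complement C(10,5) = 252; favorable 1287 - 252 = 1035; P = 115/143; answer 115/143

115/143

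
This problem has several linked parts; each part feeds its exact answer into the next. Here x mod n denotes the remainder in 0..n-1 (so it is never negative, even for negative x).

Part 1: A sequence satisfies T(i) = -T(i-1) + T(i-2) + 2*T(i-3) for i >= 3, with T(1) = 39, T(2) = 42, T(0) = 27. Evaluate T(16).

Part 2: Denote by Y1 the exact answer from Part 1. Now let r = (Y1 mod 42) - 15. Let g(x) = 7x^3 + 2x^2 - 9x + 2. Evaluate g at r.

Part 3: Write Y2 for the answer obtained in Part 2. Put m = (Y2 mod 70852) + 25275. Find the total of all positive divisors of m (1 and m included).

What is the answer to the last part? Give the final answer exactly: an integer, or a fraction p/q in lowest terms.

Part 1: T(3) = -1*(42) + 1*(39) + 2*(27) = 51; iterating: T(3)=51, T(4)=69, T(5)=66, T(6)=105, T(7)=99, T(8)=138, T(9)=171, T(10)=165, T(11)=282, T(12)=225, T(13)=387, T(14)=402, T(15)=435, T(16)=741; answer 741
Part 2: Y1 = 741; r = 12; 7*(12)^3 + 2*(12)^2 - 9*(12)^1 + 2 = (12096) + (288) + (-108) + (2) = 12278; answer 12278
Part 3: Y2 = 12278; m = 37553; 37553 = 17 * 47^2; sigma = (1 + 17) * (1 + 47 + 2209) = 18 * 2257 = 40626; answer 40626

40626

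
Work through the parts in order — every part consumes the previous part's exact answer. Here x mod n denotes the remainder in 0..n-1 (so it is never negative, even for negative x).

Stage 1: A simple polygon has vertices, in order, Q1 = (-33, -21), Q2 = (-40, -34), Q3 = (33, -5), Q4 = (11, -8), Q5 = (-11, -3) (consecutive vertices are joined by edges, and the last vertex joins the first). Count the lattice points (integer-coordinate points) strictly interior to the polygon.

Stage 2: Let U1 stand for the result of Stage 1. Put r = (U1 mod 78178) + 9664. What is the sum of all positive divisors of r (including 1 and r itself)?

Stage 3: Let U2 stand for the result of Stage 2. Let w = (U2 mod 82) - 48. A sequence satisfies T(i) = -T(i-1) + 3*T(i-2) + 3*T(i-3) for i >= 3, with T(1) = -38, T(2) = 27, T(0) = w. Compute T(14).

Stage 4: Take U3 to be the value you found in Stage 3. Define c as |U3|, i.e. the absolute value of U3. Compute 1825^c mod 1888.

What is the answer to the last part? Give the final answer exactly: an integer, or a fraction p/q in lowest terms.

1729

Stage 1: cross terms: (-33*-34 - -40*-21)=282, (-40*-5 - 33*-34)=1322, (33*-8 - 11*-5)=-209, (11*-3 - -11*-8)=-121, (-11*-21 - -33*-3)=132; twice the area = |1406| = 1406; area = 703; boundary points = 1 + 1 + 1 + 1 + 2 = 6; strictly interior points = area - boundary/2 + 1 = 701; answer 701
Stage 2: U1 = 701; r = 10365; 10365 = 3 * 5 * 691; sigma = (1 + 3) * (1 + 5) * (1 + 691) = 4 * 6 * 692 = 16608; answer 16608
Stage 3: U2 = 16608; w = -4; T(3) = -1*(27) + 3*(-38) + 3*(-4) = -153; iterating: T(3)=-153, T(4)=120, T(5)=-498, T(6)=399, T(7)=-1533, T(8)=1236, T(9)=-4638, T(10)=3747, T(11)=-13953, T(12)=11280, T(13)=-41898, T(14)=33879; answer 33879
Stage 4: U3 = 33879; c = 33879; squarings mod 1888: 1825^1=1825, 1825^2=193, 1825^4=1377, 1825^8=577, 1825^16=641, 1825^32=1185, 1825^64=1441, 1825^128=1569, 1825^256=1697, 1825^512=609, 1825^1024=833, 1825^2048=993, 1825^4096=513, 1825^8192=737, 1825^16384=1313, 1825^32768=225; 1825^33879 = 1825^1 * 1825^2 * 1825^4 * 1825^16 * 1825^64 * 1825^1024 * 1825^32768 = 1729 (mod 1888); answer 1729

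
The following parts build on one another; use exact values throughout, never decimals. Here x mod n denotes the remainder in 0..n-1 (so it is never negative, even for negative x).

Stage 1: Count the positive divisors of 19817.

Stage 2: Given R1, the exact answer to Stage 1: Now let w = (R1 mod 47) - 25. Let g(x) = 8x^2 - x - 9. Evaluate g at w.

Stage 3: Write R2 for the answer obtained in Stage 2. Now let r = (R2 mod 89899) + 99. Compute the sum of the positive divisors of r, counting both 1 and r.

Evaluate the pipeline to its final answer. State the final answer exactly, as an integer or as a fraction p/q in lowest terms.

2520

Stage 1: 19817 = 7 * 19 * 149; number of divisors = (1+1) * (1+1) * (1+1) = 8; answer 8
Stage 2: R1 = 8; w = -17; 8*(-17)^2 - 1*(-17)^1 - 9 = (2312) + (17) + (-9) = 2320; answer 2320
Stage 3: R2 = 2320; r = 2419; 2419 = 41 * 59; sigma = (1 + 41) * (1 + 59) = 42 * 60 = 2520; answer 2520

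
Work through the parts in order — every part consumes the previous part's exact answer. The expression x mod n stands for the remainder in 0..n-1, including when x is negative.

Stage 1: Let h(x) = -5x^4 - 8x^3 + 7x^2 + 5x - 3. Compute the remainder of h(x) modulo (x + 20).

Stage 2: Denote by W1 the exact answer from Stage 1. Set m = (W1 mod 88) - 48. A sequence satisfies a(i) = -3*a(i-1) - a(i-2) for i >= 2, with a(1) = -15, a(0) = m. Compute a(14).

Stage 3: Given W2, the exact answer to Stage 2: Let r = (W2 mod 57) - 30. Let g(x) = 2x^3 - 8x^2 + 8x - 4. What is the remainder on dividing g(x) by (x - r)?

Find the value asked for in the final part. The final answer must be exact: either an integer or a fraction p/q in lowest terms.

Stage 1: remainder = value at the root: -5*(-20)^4 - 8*(-20)^3 + 7*(-20)^2 + 5*(-20)^1 - 3 = (-800000) + (64000) + (2800) + (-100) + (-3) = -733303; answer -733303
Stage 2: W1 = -733303; m = -47; a(2) = -3*(-15) - 1*(-47) = 92; iterating: a(2)=92, a(3)=-261, a(4)=691, a(5)=-1812, a(6)=4745, a(7)=-12423, a(8)=32524, a(9)=-85149, a(10)=222923, a(11)=-583620, a(12)=1527937, a(13)=-4000191, a(14)=10472636; answer 10472636
Stage 3: W2 = 10472636; r = -4; remainder = value at the root: 2*(-4)^3 - 8*(-4)^2 + 8*(-4)^1 - 4 = (-128) + (-128) + (-32) + (-4) = -292; answer -292

-292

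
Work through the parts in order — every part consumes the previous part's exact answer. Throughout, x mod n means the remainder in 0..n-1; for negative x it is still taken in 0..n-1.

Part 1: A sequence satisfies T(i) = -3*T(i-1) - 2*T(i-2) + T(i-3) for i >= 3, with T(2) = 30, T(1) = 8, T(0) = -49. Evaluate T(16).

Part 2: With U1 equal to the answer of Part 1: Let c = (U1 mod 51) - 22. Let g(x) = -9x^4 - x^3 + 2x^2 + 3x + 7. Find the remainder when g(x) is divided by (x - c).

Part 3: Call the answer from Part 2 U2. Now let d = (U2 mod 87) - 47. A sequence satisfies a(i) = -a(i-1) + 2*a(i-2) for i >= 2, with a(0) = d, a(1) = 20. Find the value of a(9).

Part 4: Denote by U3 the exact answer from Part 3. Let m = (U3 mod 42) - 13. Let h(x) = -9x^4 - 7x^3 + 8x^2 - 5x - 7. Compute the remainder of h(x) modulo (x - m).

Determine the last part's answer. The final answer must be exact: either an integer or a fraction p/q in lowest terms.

Part 1: T(3) = -3*(30) - 2*(8) + 1*(-49) = -155; iterating: T(3)=-155, T(4)=413, T(5)=-899, T(6)=1716, T(7)=-2937, T(8)=4480, T(9)=-5850, T(10)=5653, T(11)=-779, T(12)=-14819, T(13)=51668, T(14)=-126145, T(15)=260280, T(16)=-476882; answer -476882
Part 2: U1 = -476882; c = -3; remainder = value at the root: -9*(-3)^4 - 1*(-3)^3 + 2*(-3)^2 + 3*(-3)^1 + 7 = (-729) + (27) + (18) + (-9) + (7) = -686; answer -686
Part 3: U2 = -686; d = -37; a(2) = -1*(20) + 2*(-37) = -94; iterating: a(2)=-94, a(3)=134, a(4)=-322, a(5)=590, a(6)=-1234, a(7)=2414, a(8)=-4882, a(9)=9710; answer 9710
Part 4: U3 = 9710; m = -5; remainder = value at the root: -9*(-5)^4 - 7*(-5)^3 + 8*(-5)^2 - 5*(-5)^1 - 7 = (-5625) + (875) + (200) + (25) + (-7) = -4532; answer -4532

-4532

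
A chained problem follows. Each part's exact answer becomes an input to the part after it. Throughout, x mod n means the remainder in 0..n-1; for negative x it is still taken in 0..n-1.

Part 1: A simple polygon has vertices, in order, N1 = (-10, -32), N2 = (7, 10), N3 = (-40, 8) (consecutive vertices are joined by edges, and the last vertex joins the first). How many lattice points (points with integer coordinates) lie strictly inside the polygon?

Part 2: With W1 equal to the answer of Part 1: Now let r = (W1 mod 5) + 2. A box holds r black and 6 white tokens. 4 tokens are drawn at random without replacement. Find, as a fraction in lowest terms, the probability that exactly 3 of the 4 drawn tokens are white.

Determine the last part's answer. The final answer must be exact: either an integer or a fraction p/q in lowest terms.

4/7

Part 1: cross terms: (-10*10 - 7*-32)=124, (7*8 - -40*10)=456, (-40*-32 - -10*8)=1360; twice the area = |1940| = 1940; area = 970; boundary points = 1 + 1 + 10 = 12; strictly interior points = area - boundary/2 + 1 = 965; answer 965
Part 2: W1 = 965; r = 2; total draws C(8,4) = 70; favorable C(6,3)*C(2,1) = 40; P = 4/7; answer 4/7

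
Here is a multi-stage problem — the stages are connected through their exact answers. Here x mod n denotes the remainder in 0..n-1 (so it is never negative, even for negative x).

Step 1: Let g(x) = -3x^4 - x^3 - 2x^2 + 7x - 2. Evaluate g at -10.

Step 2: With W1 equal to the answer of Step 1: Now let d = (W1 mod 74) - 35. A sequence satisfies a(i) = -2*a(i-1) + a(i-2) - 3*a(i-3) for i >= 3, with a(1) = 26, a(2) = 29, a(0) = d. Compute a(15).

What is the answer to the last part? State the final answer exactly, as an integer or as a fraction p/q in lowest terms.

-2270758

Step 1: -3*(-10)^4 - 1*(-10)^3 - 2*(-10)^2 + 7*(-10)^1 - 2 = (-30000) + (1000) + (-200) + (-70) + (-2) = -29272; answer -29272
Step 2: W1 = -29272; d = -3; a(3) = -2*(29) + 1*(26) - 3*(-3) = -23; iterating: a(3)=-23, a(4)=-3, a(5)=-104, a(6)=274, a(7)=-643, a(8)=1872, a(9)=-5209, a(10)=14219, a(11)=-39263, a(12)=108372, a(13)=-298664, a(14)=823489, a(15)=-2270758; answer -2270758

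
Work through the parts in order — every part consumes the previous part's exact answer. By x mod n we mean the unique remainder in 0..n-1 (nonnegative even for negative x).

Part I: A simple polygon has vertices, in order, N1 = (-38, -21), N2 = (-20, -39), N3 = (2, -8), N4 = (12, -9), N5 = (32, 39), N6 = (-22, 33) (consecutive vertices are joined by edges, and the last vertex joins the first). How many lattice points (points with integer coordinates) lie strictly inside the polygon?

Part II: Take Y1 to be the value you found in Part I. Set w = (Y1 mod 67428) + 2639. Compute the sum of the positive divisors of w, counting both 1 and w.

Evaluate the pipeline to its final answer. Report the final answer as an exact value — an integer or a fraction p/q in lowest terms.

8262

Part I: cross terms: (-38*-39 - -20*-21)=1062, (-20*-8 - 2*-39)=238, (2*-9 - 12*-8)=78, (12*39 - 32*-9)=756, (32*33 - -22*39)=1914, (-22*-21 - -38*33)=1716; twice the area = |5764| = 5764; area = 2882; boundary points = 18 + 1 + 1 + 4 + 6 + 2 = 32; strictly interior points = area - boundary/2 + 1 = 2867; answer 2867
Part II: Y1 = 2867; w = 5506; 5506 = 2 * 2753; sigma = (1 + 2) * (1 + 2753) = 3 * 2754 = 8262; answer 8262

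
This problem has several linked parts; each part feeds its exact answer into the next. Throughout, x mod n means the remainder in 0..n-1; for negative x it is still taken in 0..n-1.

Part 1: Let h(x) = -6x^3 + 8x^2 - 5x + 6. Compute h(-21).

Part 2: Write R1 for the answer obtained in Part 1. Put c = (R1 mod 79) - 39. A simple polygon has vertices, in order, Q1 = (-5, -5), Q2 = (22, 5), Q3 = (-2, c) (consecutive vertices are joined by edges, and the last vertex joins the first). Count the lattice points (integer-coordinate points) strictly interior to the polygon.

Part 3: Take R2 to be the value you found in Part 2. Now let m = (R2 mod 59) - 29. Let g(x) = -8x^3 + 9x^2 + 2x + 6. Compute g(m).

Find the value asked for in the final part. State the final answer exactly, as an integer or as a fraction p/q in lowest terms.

35046

Part 1: -6*(-21)^3 + 8*(-21)^2 - 5*(-21)^1 + 6 = (55566) + (3528) + (105) + (6) = 59205; answer 59205
Part 2: R1 = 59205; c = -5; cross terms: (-5*5 - 22*-5)=85, (22*-5 - -2*5)=-100, (-2*-5 - -5*-5)=-15; twice the area = |-30| = 30; area = 15; boundary points = 1 + 2 + 3 = 6; strictly interior points = area - boundary/2 + 1 = 13; answer 13
Part 3: R2 = 13; m = -16; -8*(-16)^3 + 9*(-16)^2 + 2*(-16)^1 + 6 = (32768) + (2304) + (-32) + (6) = 35046; answer 35046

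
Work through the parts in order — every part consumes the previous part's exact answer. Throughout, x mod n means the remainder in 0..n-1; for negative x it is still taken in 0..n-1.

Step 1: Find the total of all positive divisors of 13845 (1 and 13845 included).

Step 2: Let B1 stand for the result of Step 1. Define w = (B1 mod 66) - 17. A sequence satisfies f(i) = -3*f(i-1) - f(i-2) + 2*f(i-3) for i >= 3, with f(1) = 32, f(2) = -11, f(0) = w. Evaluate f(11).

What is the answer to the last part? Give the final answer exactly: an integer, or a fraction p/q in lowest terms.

-1827

Step 1: 13845 = 3 * 5 * 13 * 71; sigma = (1 + 3) * (1 + 5) * (1 + 13) * (1 + 71) = 4 * 6 * 14 * 72 = 24192; answer 24192
Step 2: B1 = 24192; w = 19; f(3) = -3*(-11) - 1*(32) + 2*(19) = 39; iterating: f(3)=39, f(4)=-42, f(5)=65, f(6)=-75, f(7)=76, f(8)=-23, f(9)=-157, f(10)=646, f(11)=-1827; answer -1827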